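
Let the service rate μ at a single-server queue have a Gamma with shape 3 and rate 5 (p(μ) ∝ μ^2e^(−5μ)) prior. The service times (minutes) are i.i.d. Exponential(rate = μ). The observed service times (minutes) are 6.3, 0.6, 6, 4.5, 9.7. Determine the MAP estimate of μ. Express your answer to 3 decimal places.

μ̂_MAP = 0.218

The Exponential(rate=μ) likelihood is ∝ μ^n e^(−μΣtᵢ). Here n = 5 and Σtᵢ = 6.3 + 0.6 + 6 + 4.5 + 9.7 = 27.1.
Posterior ∝ μ^2e^(−5μ) · μ^5e^(−27.1μ) = μ^7e^(−32.1μ), i.e. Gamma(8, 32.1).
Mode = (a−1)/b = 7/32.1 ≈ 0.218.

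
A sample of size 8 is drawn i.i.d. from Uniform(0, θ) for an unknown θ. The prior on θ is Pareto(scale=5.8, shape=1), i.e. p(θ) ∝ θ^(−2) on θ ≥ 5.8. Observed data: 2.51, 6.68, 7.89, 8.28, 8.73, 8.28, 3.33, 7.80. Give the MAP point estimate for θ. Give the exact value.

The Uniform(0, θ) likelihood is θ^(−n) for θ ≥ max(xᵢ), zero otherwise. Here max(xᵢ) = 8.73.
Posterior ∝ θ^(−2) · θ^(−8) = θ^(−10) on θ ≥ max(5.8, 8.73) = 8.73.
This density is strictly decreasing in θ, so the posterior mode lies at the lower boundary of the support.

θ̂_MAP = 8.73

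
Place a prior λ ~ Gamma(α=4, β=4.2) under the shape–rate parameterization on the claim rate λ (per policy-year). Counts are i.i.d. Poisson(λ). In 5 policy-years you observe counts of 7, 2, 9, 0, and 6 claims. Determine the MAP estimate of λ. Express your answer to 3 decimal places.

Σxᵢ = 7+2+9+0+6 = 24, with n = 5.
Posterior ∝ λ^3e^(−4.2λ) · λ^24e^(−5λ) = λ^27e^(−9.2λ), i.e. Gamma(shape=28, rate=9.2).
The mode of a Gamma(a, b) with a ≥ 1 (shape–rate) is (a−1)/b = 27/9.2 ≈ 2.935.

λ̂_MAP = 2.935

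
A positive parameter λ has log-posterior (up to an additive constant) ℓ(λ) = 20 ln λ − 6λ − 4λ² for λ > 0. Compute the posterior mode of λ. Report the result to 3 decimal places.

ℓ'(λ) = 20/λ − 6 − 8λ. Setting this to zero and multiplying by λ: 8λ² + 6λ − 20 = 0.
λ = (−6 + √(6² + 4·8·20)) / (2·8) = (−6 + √676) / 16 = (−6 + 26)/16 = 5/4.
ℓ''(λ) = −20/λ² − 8 < 0, confirming a maximum.

λ̂_MAP = 1.250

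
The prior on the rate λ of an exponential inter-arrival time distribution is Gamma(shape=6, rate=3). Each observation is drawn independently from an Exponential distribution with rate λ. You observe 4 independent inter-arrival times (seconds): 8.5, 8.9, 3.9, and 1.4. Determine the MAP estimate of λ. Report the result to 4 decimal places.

λ̂_MAP = 0.3502

The Exponential(rate=λ) likelihood is ∝ λ^n e^(−λΣtᵢ). Here n = 4 and Σtᵢ = 8.5 + 8.9 + 3.9 + 1.4 = 22.7.
Posterior ∝ λ^5e^(−3λ) · λ^4e^(−22.7λ) = λ^9e^(−25.7λ), i.e. Gamma(10, 25.7).
Mode = (a−1)/b = 9/25.7 ≈ 0.3502.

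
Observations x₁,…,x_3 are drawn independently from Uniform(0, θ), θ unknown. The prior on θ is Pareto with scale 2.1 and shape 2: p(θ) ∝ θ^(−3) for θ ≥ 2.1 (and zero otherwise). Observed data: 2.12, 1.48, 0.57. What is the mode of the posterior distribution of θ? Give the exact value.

The Uniform(0, θ) likelihood is θ^(−n) for θ ≥ max(xᵢ), zero otherwise. Here max(xᵢ) = 2.12.
Posterior ∝ θ^(−3) · θ^(−3) = θ^(−6) on θ ≥ max(2.1, 2.12) = 2.12.
This density is strictly decreasing in θ, so the posterior mode lies at the lower boundary of the support.

θ̂_MAP = 2.12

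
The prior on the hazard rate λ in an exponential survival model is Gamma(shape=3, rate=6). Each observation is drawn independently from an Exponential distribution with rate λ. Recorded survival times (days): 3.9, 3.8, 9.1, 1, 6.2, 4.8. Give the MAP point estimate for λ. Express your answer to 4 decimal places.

λ̂_MAP = 0.2299

The Exponential(rate=λ) likelihood is ∝ λ^n e^(−λΣtᵢ). Here n = 6 and Σtᵢ = 3.9 + 3.8 + 9.1 + 1 + 6.2 + 4.8 = 28.8.
Posterior ∝ λ^2e^(−6λ) · λ^6e^(−28.8λ) = λ^8e^(−34.8λ), i.e. Gamma(9, 34.8).
Mode = (a−1)/b = 8/34.8 ≈ 0.2299.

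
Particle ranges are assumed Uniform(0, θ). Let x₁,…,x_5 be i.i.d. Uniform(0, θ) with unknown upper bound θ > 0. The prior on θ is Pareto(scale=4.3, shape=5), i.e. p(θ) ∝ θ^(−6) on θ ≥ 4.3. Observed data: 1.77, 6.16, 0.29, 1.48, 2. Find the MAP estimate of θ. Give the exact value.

The Uniform(0, θ) likelihood is θ^(−n) for θ ≥ max(xᵢ), zero otherwise. Here max(xᵢ) = 6.16.
Posterior ∝ θ^(−6) · θ^(−5) = θ^(−11) on θ ≥ max(4.3, 6.16) = 6.16.
This density is strictly decreasing in θ, so the posterior mode lies at the lower boundary of the support.

θ̂_MAP = 6.16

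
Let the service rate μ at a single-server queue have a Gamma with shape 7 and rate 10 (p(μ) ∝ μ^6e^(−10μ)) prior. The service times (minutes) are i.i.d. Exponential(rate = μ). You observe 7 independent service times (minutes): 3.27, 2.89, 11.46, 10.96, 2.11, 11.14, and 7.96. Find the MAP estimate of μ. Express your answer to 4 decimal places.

μ̂_MAP = 0.2174

The Exponential(rate=μ) likelihood is ∝ μ^n e^(−μΣtᵢ). Here n = 7 and Σtᵢ = 3.27 + 2.89 + 11.46 + 10.96 + 2.11 + 11.14 + 7.96 = 49.79.
Posterior ∝ μ^6e^(−10μ) · μ^7e^(−49.79μ) = μ^13e^(−59.79μ), i.e. Gamma(14, 59.79).
Mode = (a−1)/b = 13/59.79 ≈ 0.2174.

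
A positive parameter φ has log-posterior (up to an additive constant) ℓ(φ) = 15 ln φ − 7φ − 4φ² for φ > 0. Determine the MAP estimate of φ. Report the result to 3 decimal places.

φ̂_MAP = 1.000

ℓ'(φ) = 15/φ − 7 − 8φ. Setting this to zero and multiplying by φ: 8φ² + 7φ − 15 = 0.
φ = (−7 + √(7² + 4·8·15)) / (2·8) = (−7 + √529) / 16 = (−7 + 23)/16 = 1.
ℓ''(φ) = −15/φ² − 8 < 0, confirming a maximum.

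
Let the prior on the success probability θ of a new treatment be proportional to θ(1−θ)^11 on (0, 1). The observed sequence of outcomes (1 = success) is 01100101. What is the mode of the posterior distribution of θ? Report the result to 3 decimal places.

θ̂_MAP = 0.250

The prior density ∝ θ(1−θ)^11 is the kernel of Beta(2, 12).
Data: 4 successes in 8 trials (from the sequence). The binomial likelihood contributes θ^4(1−θ)^4, so the posterior is Beta(2+4, 12+4) = Beta(6, 16).
For Beta(a, b) with a, b > 1 the mode is (a−1)/(a+b−2) = 5/20 ≈ 0.250.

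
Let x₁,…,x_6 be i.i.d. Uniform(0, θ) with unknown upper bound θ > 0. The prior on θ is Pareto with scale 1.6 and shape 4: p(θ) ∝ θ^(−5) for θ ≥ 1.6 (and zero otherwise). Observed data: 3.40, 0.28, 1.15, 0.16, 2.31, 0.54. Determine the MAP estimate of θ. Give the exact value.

The Uniform(0, θ) likelihood is θ^(−n) for θ ≥ max(xᵢ), zero otherwise. Here max(xᵢ) = 3.40.
Posterior ∝ θ^(−5) · θ^(−6) = θ^(−11) on θ ≥ max(1.6, 3.40) = 3.40.
This density is strictly decreasing in θ, so the posterior mode lies at the lower boundary of the support.

θ̂_MAP = 3.40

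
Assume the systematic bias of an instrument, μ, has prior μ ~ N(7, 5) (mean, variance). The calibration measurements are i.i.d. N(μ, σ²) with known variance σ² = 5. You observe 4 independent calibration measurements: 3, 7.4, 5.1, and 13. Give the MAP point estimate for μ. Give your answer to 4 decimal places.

n = 4; x̄ = (3 + 7.4 + 5.1 + 13)/4 = 28.5/4 = 7.125.
For a Normal prior and Normal likelihood with known variance, the posterior is Normal; its mode equals its mean, the precision-weighted average.
Prior precision 1/σ₀² = 1/5 = 0.2; data precision n/σ² = 4/5 = 0.8.
μ̂ = (0.2·7 + 0.8·7.125) / (0.2 + 0.8) = 7.1/1 = 7.1000.

μ̂_MAP = 7.1000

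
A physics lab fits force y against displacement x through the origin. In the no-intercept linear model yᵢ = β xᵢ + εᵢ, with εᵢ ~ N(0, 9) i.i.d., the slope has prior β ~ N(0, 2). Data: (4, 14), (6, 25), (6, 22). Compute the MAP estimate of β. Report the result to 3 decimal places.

β̂_MAP = 3.654

log p(β | y) = −Σ(yᵢ − βxᵢ)²/(2·9) − β²/(2·2) + const.
Setting the derivative to zero: Σxᵢ(yᵢ − βxᵢ)/9 − β/2 = 0, so β = Σxᵢyᵢ / (Σxᵢ² + σ²/τ²).
Σxᵢyᵢ = 4·14 + 6·25 + 6·22 = 338; Σxᵢ² = 88; σ²/τ² = 4.5.
β̂_MAP = 338 / (88 + 4.5) = 338/92.5 ≈ 3.654.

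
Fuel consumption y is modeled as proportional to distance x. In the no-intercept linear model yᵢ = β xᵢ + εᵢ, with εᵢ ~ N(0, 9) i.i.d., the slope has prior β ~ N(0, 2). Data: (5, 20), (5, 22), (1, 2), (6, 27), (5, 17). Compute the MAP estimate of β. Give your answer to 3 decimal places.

β̂_MAP = 3.940

log p(β | y) = −Σ(yᵢ − βxᵢ)²/(2·9) − β²/(2·2) + const.
Setting the derivative to zero: Σxᵢ(yᵢ − βxᵢ)/9 − β/2 = 0, so β = Σxᵢyᵢ / (Σxᵢ² + σ²/τ²).
Σxᵢyᵢ = 5·20 + 5·22 + 1·2 + 6·27 + 5·17 = 459; Σxᵢ² = 112; σ²/τ² = 4.5.
β̂_MAP = 459 / (112 + 4.5) = 459/116.5 ≈ 3.940.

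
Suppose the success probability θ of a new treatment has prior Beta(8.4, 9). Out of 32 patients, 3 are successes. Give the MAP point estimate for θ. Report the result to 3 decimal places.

θ̂_MAP = 0.219

Prior: Beta(8.4, 9).
Data: 3 successes in 32 trials. The binomial likelihood contributes θ^3(1−θ)^29, so the posterior is Beta(8.4+3, 9+29) = Beta(11.4, 38).
For Beta(a, b) with a, b > 1 the mode is (a−1)/(a+b−2) = 10.4/47.4 ≈ 0.219.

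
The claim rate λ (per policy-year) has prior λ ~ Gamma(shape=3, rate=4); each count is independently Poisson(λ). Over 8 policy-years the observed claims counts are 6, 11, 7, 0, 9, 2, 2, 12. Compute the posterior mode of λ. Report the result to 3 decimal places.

Σxᵢ = 6+11+7+0+9+2+2+12 = 49, with n = 8.
Posterior ∝ λ^2e^(−4λ) · λ^49e^(−8λ) = λ^51e^(−12λ), i.e. Gamma(shape=52, rate=12).
The mode of a Gamma(a, b) with a ≥ 1 (shape–rate) is (a−1)/b = 51/12 ≈ 4.250.

λ̂_MAP = 4.250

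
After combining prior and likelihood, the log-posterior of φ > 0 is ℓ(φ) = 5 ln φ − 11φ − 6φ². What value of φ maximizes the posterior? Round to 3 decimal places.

ℓ'(φ) = 5/φ − 11 − 12φ. Setting this to zero and multiplying by φ: 12φ² + 11φ − 5 = 0.
φ = (−11 + √(11² + 4·12·5)) / (2·12) = (−11 + √361) / 24 = (−11 + 19)/24 = 1/3.
ℓ''(φ) = −5/φ² − 12 < 0, confirming a maximum.

φ̂_MAP = 0.333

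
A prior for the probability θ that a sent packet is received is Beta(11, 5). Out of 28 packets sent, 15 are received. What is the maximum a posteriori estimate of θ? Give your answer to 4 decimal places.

θ̂_MAP = 0.5952

Prior: Beta(11, 5).
Data: 15 successes in 28 trials. The binomial likelihood contributes θ^15(1−θ)^13, so the posterior is Beta(11+15, 5+13) = Beta(26, 18).
For Beta(a, b) with a, b > 1 the mode is (a−1)/(a+b−2) = 25/42 ≈ 0.5952.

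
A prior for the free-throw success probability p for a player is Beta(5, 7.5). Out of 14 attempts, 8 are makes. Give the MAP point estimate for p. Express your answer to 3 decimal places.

p̂_MAP = 0.490

Prior: Beta(5, 7.5).
Data: 8 successes in 14 trials. The binomial likelihood contributes p^8(1−p)^6, so the posterior is Beta(5+8, 7.5+6) = Beta(13, 13.5).
For Beta(a, b) with a, b > 1 the mode is (a−1)/(a+b−2) = 12/24.5 ≈ 0.490.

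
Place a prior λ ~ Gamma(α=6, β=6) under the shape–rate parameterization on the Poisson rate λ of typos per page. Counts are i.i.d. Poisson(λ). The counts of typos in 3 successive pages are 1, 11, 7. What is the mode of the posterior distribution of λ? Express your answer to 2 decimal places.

λ̂_MAP = 2.67

Σxᵢ = 1+11+7 = 19, with n = 3.
Posterior ∝ λ^5e^(−6λ) · λ^19e^(−3λ) = λ^24e^(−9λ), i.e. Gamma(shape=25, rate=9).
The mode of a Gamma(a, b) with a ≥ 1 (shape–rate) is (a−1)/b = 24/9 ≈ 2.67.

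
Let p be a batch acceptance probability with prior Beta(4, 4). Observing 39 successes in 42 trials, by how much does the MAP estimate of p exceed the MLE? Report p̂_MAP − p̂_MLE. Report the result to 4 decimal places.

Posterior is Beta(43, 7); MAP = (43−1)/(50−2) = 42/48 ≈ 0.87500.
MLE ignores the prior: p̂_MLE = k/n = 39/42 ≈ 0.92857.
Difference = 42/48 − 39/42 = -3/56 ≈ -0.0536.

MAP − MLE = -0.0536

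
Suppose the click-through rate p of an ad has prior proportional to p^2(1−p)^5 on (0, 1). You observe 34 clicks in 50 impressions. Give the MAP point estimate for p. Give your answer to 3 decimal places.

p̂_MAP = 0.632

The prior density ∝ p^2(1−p)^5 is the kernel of Beta(3, 6).
Data: 34 successes in 50 trials. The binomial likelihood contributes p^34(1−p)^16, so the posterior is Beta(3+34, 6+16) = Beta(37, 22).
For Beta(a, b) with a, b > 1 the mode is (a−1)/(a+b−2) = 36/57 ≈ 0.632.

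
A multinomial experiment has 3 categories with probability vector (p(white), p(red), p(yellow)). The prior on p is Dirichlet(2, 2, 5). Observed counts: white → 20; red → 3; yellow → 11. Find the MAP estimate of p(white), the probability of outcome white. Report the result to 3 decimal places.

MAP estimate of p(white) = 0.525

The posterior is Dirichlet(αᵢ + nᵢ) = Dirichlet(22, 5, 16).
For a Dirichlet(a₁,…,a_K) with all aᵢ > 1, the mode has j-th component (aⱼ − 1)/(Σaᵢ − K).
Here Σaᵢ = 43 and K = 3, so p(white) = (22 − 1)/(43 − 3) = 21/40 ≈ 0.525.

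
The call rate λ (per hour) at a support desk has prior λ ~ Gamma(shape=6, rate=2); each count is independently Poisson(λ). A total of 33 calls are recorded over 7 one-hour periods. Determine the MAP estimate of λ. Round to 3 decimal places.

Σxᵢ = 33, n = 7.
Posterior ∝ λ^5e^(−2λ) · λ^33e^(−7λ) = λ^38e^(−9λ), i.e. Gamma(shape=39, rate=9).
The mode of a Gamma(a, b) with a ≥ 1 (shape–rate) is (a−1)/b = 38/9 ≈ 4.222.

λ̂_MAP = 4.222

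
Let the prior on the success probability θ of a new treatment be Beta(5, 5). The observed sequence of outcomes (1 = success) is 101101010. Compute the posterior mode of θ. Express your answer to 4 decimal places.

Prior: Beta(5, 5).
Data: 5 successes in 9 trials (from the sequence). The binomial likelihood contributes θ^5(1−θ)^4, so the posterior is Beta(5+5, 5+4) = Beta(10, 9).
For Beta(a, b) with a, b > 1 the mode is (a−1)/(a+b−2) = 9/17 ≈ 0.5294.

θ̂_MAP = 0.5294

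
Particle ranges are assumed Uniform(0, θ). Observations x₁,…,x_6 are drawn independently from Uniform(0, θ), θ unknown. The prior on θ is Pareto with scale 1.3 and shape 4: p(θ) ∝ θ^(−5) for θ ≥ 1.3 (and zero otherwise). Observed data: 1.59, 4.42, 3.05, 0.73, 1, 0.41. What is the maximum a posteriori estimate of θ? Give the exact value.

The Uniform(0, θ) likelihood is θ^(−n) for θ ≥ max(xᵢ), zero otherwise. Here max(xᵢ) = 4.42.
Posterior ∝ θ^(−5) · θ^(−6) = θ^(−11) on θ ≥ max(1.3, 4.42) = 4.42.
This density is strictly decreasing in θ, so the posterior mode lies at the lower boundary of the support.

θ̂_MAP = 4.42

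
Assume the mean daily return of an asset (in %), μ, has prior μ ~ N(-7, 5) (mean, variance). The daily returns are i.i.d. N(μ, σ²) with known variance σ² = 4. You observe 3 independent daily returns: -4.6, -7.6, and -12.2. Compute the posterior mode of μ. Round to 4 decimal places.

μ̂_MAP = -7.8947

n = 3; x̄ = ((-4.6) + (-7.6) + (-12.2))/3 = -24.4/3 = -122/15 ≈ -8.1333.
For a Normal prior and Normal likelihood with known variance, the posterior is Normal; its mode equals its mean, the precision-weighted average.
Prior precision 1/σ₀² = 1/5 = 0.2; data precision n/σ² = 3/4 = 0.75.
μ̂ = (0.2·(-7) + 0.75·(-122/15)) / (0.2 + 0.75) = (-7.5)/0.95 = -150/19 ≈ -7.8947.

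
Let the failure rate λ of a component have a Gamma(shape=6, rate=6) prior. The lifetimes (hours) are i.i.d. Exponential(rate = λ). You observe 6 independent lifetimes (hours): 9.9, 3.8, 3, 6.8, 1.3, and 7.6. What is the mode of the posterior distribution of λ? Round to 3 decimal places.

λ̂_MAP = 0.286

The Exponential(rate=λ) likelihood is ∝ λ^n e^(−λΣtᵢ). Here n = 6 and Σtᵢ = 9.9 + 3.8 + 3 + 6.8 + 1.3 + 7.6 = 32.4.
Posterior ∝ λ^5e^(−6λ) · λ^6e^(−32.4λ) = λ^11e^(−38.4λ), i.e. Gamma(12, 38.4).
Mode = (a−1)/b = 11/38.4 ≈ 0.286.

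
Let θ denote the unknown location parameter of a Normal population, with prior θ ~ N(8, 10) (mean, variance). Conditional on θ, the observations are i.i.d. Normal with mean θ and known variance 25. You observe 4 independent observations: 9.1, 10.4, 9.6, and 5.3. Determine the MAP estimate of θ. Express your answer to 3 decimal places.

θ̂_MAP = 8.369

n = 4; x̄ = (9.1 + 10.4 + 9.6 + 5.3)/4 = 34.4/4 = 8.6.
For a Normal prior and Normal likelihood with known variance, the posterior is Normal; its mode equals its mean, the precision-weighted average.
Prior precision 1/σ₀² = 1/10 = 0.1; data precision n/σ² = 4/25 = 0.16.
θ̂ = (0.1·8 + 0.16·8.6) / (0.1 + 0.16) = 2.176/0.26 = 544/65 ≈ 8.369.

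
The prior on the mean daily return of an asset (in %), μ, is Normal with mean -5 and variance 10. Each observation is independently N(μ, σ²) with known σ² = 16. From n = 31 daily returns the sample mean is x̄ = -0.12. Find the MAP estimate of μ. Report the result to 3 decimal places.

n = 31, x̄ = -0.12.
For a Normal prior and Normal likelihood with known variance, the posterior is Normal; its mode equals its mean, the precision-weighted average.
Prior precision 1/σ₀² = 1/10 = 0.1; data precision n/σ² = 31/16 = 1.9375.
μ̂ = (0.1·(-5) + 1.9375·(-0.12)) / (0.1 + 1.9375) = (-0.7325)/2.0375 = -293/815 ≈ -0.360.

μ̂_MAP = -0.360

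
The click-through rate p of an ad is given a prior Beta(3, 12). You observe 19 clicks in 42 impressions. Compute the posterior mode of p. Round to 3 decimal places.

Prior: Beta(3, 12).
Data: 19 successes in 42 trials. The binomial likelihood contributes p^19(1−p)^23, so the posterior is Beta(3+19, 12+23) = Beta(22, 35).
For Beta(a, b) with a, b > 1 the mode is (a−1)/(a+b−2) = 21/55 ≈ 0.382.

p̂_MAP = 0.382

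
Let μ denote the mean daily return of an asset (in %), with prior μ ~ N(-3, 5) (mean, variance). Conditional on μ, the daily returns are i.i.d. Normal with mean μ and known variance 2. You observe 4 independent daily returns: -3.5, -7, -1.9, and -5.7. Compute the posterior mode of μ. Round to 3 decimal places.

μ̂_MAP = -4.386

n = 4; x̄ = ((-3.5) + (-7) + (-1.9) + (-5.7))/4 = -18.1/4 = -4.525.
For a Normal prior and Normal likelihood with known variance, the posterior is Normal; its mode equals its mean, the precision-weighted average.
Prior precision 1/σ₀² = 1/5 = 0.2; data precision n/σ² = 4/2 = 2.
μ̂ = (0.2·(-3) + 2·(-4.525)) / (0.2 + 2) = (-9.65)/2.2 = -193/44 ≈ -4.386.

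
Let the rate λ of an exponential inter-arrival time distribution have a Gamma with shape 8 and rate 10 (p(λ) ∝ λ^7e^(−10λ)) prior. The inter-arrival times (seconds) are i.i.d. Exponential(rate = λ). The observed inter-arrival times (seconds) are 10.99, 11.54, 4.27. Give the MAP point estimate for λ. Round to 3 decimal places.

The Exponential(rate=λ) likelihood is ∝ λ^n e^(−λΣtᵢ). Here n = 3 and Σtᵢ = 10.99 + 11.54 + 4.27 = 26.80.
Posterior ∝ λ^7e^(−10λ) · λ^3e^(−26.80λ) = λ^10e^(−36.80λ), i.e. Gamma(11, 36.80).
Mode = (a−1)/b = 10/36.80 ≈ 0.272.

λ̂_MAP = 0.272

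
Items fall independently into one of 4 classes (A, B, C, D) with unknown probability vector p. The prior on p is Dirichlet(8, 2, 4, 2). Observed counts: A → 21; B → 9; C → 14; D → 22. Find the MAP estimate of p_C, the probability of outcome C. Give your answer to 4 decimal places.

The posterior is Dirichlet(αᵢ + nᵢ) = Dirichlet(29, 11, 18, 24).
For a Dirichlet(a₁,…,a_K) with all aᵢ > 1, the mode has j-th component (aⱼ − 1)/(Σaᵢ − K).
Here Σaᵢ = 82 and K = 4, so p_C = (18 − 1)/(82 − 4) = 17/78 ≈ 0.2179.

MAP estimate of p_C = 0.2179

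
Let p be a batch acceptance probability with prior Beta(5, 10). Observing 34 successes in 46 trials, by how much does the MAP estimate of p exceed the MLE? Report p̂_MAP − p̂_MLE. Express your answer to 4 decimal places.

MAP − MLE = -0.0951

Posterior is Beta(39, 22); MAP = (39−1)/(61−2) = 38/59 ≈ 0.64407.
MLE ignores the prior: p̂_MLE = k/n = 34/46 ≈ 0.73913.
Difference = 38/59 − 34/46 = -129/1357 ≈ -0.0951.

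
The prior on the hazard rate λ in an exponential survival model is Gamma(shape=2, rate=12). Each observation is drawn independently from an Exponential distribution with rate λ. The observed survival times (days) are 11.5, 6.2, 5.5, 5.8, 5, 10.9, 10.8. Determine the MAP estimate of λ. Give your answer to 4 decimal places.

The Exponential(rate=λ) likelihood is ∝ λ^n e^(−λΣtᵢ). Here n = 7 and Σtᵢ = 11.5 + 6.2 + 5.5 + 5.8 + 5 + 10.9 + 10.8 = 55.7.
Posterior ∝ λe^(−12λ) · λ^7e^(−55.7λ) = λ^8e^(−67.7λ), i.e. Gamma(9, 67.7).
Mode = (a−1)/b = 8/67.7 ≈ 0.1182.

λ̂_MAP = 0.1182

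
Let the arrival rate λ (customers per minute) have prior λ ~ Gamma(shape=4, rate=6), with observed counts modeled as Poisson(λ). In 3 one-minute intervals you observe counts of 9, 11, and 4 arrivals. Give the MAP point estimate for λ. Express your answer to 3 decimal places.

Σxᵢ = 9+11+4 = 24, with n = 3.
Posterior ∝ λ^3e^(−6λ) · λ^24e^(−3λ) = λ^27e^(−9λ), i.e. Gamma(shape=28, rate=9).
The mode of a Gamma(a, b) with a ≥ 1 (shape–rate) is (a−1)/b = 27/9 ≈ 3.000.

λ̂_MAP = 3.000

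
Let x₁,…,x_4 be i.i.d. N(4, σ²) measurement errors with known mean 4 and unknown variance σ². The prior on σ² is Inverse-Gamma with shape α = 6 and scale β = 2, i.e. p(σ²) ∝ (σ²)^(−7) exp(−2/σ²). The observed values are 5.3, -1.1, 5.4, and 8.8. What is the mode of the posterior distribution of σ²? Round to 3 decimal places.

σ̂²_MAP = 3.150

Sum of squared deviations about the known mean: SS = (5.3−4)² + (-1.1−4)² + (5.4−4)² + (8.8−4)² = 52.7.
The Normal likelihood contributes (σ²)^(−n/2) exp(−SS/(2σ²)), so the posterior is Inverse-Gamma(α + n/2, β + SS/2) = Inverse-Gamma(8, 28.35).
The mode of Inverse-Gamma(a, b) is b/(a+1) = 28.35/9 ≈ 3.150.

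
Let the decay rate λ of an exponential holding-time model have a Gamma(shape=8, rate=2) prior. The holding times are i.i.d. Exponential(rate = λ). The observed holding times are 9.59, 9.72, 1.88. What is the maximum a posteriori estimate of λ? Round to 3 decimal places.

λ̂_MAP = 0.431

The Exponential(rate=λ) likelihood is ∝ λ^n e^(−λΣtᵢ). Here n = 3 and Σtᵢ = 9.59 + 9.72 + 1.88 = 21.19.
Posterior ∝ λ^7e^(−2λ) · λ^3e^(−21.19λ) = λ^10e^(−23.19λ), i.e. Gamma(11, 23.19).
Mode = (a−1)/b = 10/23.19 ≈ 0.431.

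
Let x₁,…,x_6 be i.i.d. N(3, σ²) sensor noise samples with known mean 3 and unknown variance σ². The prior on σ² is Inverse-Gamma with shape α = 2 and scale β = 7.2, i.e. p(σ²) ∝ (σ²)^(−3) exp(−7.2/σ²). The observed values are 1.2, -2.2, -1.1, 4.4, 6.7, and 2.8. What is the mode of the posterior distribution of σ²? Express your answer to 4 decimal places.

Sum of squared deviations about the known mean: SS = (1.2−3)² + (-2.2−3)² + (-1.1−3)² + (4.4−3)² + (6.7−3)² + (2.8−3)² = 62.78.
The Normal likelihood contributes (σ²)^(−n/2) exp(−SS/(2σ²)), so the posterior is Inverse-Gamma(α + n/2, β + SS/2) = Inverse-Gamma(5, 38.59).
The mode of Inverse-Gamma(a, b) is b/(a+1) = 38.59/6 ≈ 6.4317.

σ̂²_MAP = 6.4317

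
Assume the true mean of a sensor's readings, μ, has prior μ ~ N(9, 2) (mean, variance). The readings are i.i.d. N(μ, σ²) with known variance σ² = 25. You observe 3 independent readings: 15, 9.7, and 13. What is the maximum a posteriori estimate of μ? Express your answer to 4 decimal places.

n = 3; x̄ = (15 + 9.7 + 13)/3 = 37.7/3 = 377/30 ≈ 12.5667.
For a Normal prior and Normal likelihood with known variance, the posterior is Normal; its mode equals its mean, the precision-weighted average.
Prior precision 1/σ₀² = 1/2 = 0.5; data precision n/σ² = 3/25 = 0.12.
μ̂ = (0.5·9 + 0.12·(377/30)) / (0.5 + 0.12) = 6.008/0.62 = 1502/155 ≈ 9.6903.

μ̂_MAP = 9.6903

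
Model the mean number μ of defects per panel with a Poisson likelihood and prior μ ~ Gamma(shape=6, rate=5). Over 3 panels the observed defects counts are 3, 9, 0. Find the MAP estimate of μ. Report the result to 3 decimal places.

Σxᵢ = 3+9+0 = 12, with n = 3.
Posterior ∝ μ^5e^(−5μ) · μ^12e^(−3μ) = μ^17e^(−8μ), i.e. Gamma(shape=18, rate=8).
The mode of a Gamma(a, b) with a ≥ 1 (shape–rate) is (a−1)/b = 17/8 ≈ 2.125.

μ̂_MAP = 2.125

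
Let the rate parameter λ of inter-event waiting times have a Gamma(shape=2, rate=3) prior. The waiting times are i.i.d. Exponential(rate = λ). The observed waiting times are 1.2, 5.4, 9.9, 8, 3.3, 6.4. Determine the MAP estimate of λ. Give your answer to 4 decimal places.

λ̂_MAP = 0.1882

The Exponential(rate=λ) likelihood is ∝ λ^n e^(−λΣtᵢ). Here n = 6 and Σtᵢ = 1.2 + 5.4 + 9.9 + 8 + 3.3 + 6.4 = 34.2.
Posterior ∝ λe^(−3λ) · λ^6e^(−34.2λ) = λ^7e^(−37.2λ), i.e. Gamma(8, 37.2).
Mode = (a−1)/b = 7/37.2 ≈ 0.1882.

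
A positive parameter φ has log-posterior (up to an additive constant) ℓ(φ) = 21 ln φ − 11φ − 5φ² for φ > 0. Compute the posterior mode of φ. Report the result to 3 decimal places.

φ̂_MAP = 1.000

ℓ'(φ) = 21/φ − 11 − 10φ. Setting this to zero and multiplying by φ: 10φ² + 11φ − 21 = 0.
φ = (−11 + √(11² + 4·10·21)) / (2·10) = (−11 + √961) / 20 = (−11 + 31)/20 = 1.
ℓ''(φ) = −21/φ² − 10 < 0, confirming a maximum.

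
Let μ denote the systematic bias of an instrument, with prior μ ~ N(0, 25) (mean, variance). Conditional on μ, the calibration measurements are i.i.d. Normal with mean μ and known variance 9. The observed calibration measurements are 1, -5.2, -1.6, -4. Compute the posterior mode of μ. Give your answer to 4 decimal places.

n = 4; x̄ = (1 + (-5.2) + (-1.6) + (-4))/4 = -9.8/4 = -2.45.
For a Normal prior and Normal likelihood with known variance, the posterior is Normal; its mode equals its mean, the precision-weighted average.
Prior precision 1/σ₀² = 1/25 = 0.04; data precision n/σ² = 4/9.
μ̂ = (0.04·0 + (4/9)·(-2.45)) / (0.04 + 4/9) = (-49/45)/(109/225) = -245/109 ≈ -2.2477.

μ̂_MAP = -2.2477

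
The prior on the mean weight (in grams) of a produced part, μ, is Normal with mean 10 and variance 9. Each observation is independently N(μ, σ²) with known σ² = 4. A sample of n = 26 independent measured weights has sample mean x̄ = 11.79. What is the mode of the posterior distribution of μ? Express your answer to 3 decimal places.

μ̂_MAP = 11.760

n = 26, x̄ = 11.79.
For a Normal prior and Normal likelihood with known variance, the posterior is Normal; its mode equals its mean, the precision-weighted average.
Prior precision 1/σ₀² = 1/9; data precision n/σ² = 26/4 = 6.5.
μ̂ = ((1/9)·10 + 6.5·11.79) / (1/9 + 6.5) = (139943/1800)/(119/18) = 139943/11900 ≈ 11.760.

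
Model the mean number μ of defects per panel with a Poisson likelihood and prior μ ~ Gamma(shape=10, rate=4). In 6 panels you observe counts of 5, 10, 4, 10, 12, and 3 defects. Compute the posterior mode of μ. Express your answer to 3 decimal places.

Σxᵢ = 5+10+4+10+12+3 = 44, with n = 6.
Posterior ∝ μ^9e^(−4μ) · μ^44e^(−6μ) = μ^53e^(−10μ), i.e. Gamma(shape=54, rate=10).
The mode of a Gamma(a, b) with a ≥ 1 (shape–rate) is (a−1)/b = 53/10 ≈ 5.300.

μ̂_MAP = 5.300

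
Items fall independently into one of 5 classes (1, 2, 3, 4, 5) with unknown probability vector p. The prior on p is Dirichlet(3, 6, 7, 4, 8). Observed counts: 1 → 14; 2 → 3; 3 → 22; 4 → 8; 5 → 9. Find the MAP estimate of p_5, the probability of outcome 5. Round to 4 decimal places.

The posterior is Dirichlet(αᵢ + nᵢ) = Dirichlet(17, 9, 29, 12, 17).
For a Dirichlet(a₁,…,a_K) with all aᵢ > 1, the mode has j-th component (aⱼ − 1)/(Σaᵢ − K).
Here Σaᵢ = 84 and K = 5, so p_5 = (17 − 1)/(84 − 5) = 16/79 ≈ 0.2025.

MAP estimate: 0.2025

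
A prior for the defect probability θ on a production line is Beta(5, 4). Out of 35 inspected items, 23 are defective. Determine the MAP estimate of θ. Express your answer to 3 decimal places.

Prior: Beta(5, 4).
Data: 23 successes in 35 trials. The binomial likelihood contributes θ^23(1−θ)^12, so the posterior is Beta(5+23, 4+12) = Beta(28, 16).
For Beta(a, b) with a, b > 1 the mode is (a−1)/(a+b−2) = 27/42 ≈ 0.643.

θ̂_MAP = 0.643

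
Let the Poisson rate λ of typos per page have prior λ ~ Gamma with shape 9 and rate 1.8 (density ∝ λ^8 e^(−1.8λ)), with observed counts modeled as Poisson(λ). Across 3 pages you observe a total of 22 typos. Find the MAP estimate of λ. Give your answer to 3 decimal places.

Σxᵢ = 22, n = 3.
Posterior ∝ λ^8e^(−1.8λ) · λ^22e^(−3λ) = λ^30e^(−4.8λ), i.e. Gamma(shape=31, rate=4.8).
The mode of a Gamma(a, b) with a ≥ 1 (shape–rate) is (a−1)/b = 30/4.8 ≈ 6.250.

λ̂_MAP = 6.250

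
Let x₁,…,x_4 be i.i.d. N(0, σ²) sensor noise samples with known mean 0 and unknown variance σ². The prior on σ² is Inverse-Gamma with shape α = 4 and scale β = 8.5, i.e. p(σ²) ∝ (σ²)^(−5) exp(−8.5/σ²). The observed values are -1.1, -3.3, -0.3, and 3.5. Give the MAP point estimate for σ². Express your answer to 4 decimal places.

σ̂²_MAP = 2.9600

Sum of squared deviations about the known mean: SS = (-1.1−0)² + (-3.3−0)² + (-0.3−0)² + (3.5−0)² = 24.44.
The Normal likelihood contributes (σ²)^(−n/2) exp(−SS/(2σ²)), so the posterior is Inverse-Gamma(α + n/2, β + SS/2) = Inverse-Gamma(6, 20.72).
The mode of Inverse-Gamma(a, b) is b/(a+1) = 20.72/7 ≈ 2.9600.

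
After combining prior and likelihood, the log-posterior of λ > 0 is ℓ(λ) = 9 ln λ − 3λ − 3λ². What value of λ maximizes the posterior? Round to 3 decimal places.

λ̂_MAP = 1.000

ℓ'(λ) = 9/λ − 3 − 6λ. Setting this to zero and multiplying by λ: 6λ² + 3λ − 9 = 0.
λ = (−3 + √(3² + 4·6·9)) / (2·6) = (−3 + √225) / 12 = (−3 + 15)/12 = 1.
ℓ''(λ) = −9/λ² − 6 < 0, confirming a maximum.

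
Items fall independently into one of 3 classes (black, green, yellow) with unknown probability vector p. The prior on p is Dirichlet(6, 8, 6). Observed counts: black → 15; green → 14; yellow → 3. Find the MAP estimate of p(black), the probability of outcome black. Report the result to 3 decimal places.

The posterior is Dirichlet(αᵢ + nᵢ) = Dirichlet(21, 22, 9).
For a Dirichlet(a₁,…,a_K) with all aᵢ > 1, the mode has j-th component (aⱼ − 1)/(Σaᵢ − K).
Here Σaᵢ = 52 and K = 3, so p(black) = (21 − 1)/(52 − 3) = 20/49 ≈ 0.408.

MAP estimate of p(black) = 0.408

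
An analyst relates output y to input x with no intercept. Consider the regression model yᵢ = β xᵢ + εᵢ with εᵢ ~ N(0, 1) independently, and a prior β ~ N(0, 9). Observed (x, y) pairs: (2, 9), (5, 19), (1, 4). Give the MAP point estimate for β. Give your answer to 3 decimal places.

β̂_MAP = 3.886

log p(β | y) = −Σ(yᵢ − βxᵢ)²/(2·1) − β²/(2·9) + const.
Setting the derivative to zero: Σxᵢ(yᵢ − βxᵢ)/1 − β/9 = 0, so β = Σxᵢyᵢ / (Σxᵢ² + σ²/τ²).
Σxᵢyᵢ = 2·9 + 5·19 + 1·4 = 117; Σxᵢ² = 30; σ²/τ² = 1/9.
β̂_MAP = 117 / (30 + 1/9) = 117/(271/9) = 1053/271 ≈ 3.886.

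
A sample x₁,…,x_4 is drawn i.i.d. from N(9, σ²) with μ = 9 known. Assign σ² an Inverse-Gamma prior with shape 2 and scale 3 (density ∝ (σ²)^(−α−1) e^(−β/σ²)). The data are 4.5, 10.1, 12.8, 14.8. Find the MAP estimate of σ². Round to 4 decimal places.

Sum of squared deviations about the known mean: SS = (4.5−9)² + (10.1−9)² + (12.8−9)² + (14.8−9)² = 69.54.
The Normal likelihood contributes (σ²)^(−n/2) exp(−SS/(2σ²)), so the posterior is Inverse-Gamma(α + n/2, β + SS/2) = Inverse-Gamma(4, 37.77).
The mode of Inverse-Gamma(a, b) is b/(a+1) = 37.77/5 ≈ 7.5540.

σ̂²_MAP = 7.5540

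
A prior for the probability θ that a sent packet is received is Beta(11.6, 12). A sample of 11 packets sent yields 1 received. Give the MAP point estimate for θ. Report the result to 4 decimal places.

Prior: Beta(11.6, 12).
Data: 1 success in 11 trials. The binomial likelihood contributes θ(1−θ)^10, so the posterior is Beta(11.6+1, 12+10) = Beta(12.6, 22).
For Beta(a, b) with a, b > 1 the mode is (a−1)/(a+b−2) = 11.6/32.6 ≈ 0.3558.

θ̂_MAP = 0.3558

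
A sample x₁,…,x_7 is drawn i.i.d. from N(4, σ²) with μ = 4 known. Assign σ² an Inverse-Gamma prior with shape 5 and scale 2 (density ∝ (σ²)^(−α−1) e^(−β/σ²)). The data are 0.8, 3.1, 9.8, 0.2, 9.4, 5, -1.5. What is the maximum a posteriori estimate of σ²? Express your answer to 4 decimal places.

Sum of squared deviations about the known mean: SS = (0.8−4)² + (3.1−4)² + (9.8−4)² + (0.2−4)² + (9.4−4)² + (5−4)² + (-1.5−4)² = 119.54.
The Normal likelihood contributes (σ²)^(−n/2) exp(−SS/(2σ²)), so the posterior is Inverse-Gamma(α + n/2, β + SS/2) = Inverse-Gamma(8.5, 61.77).
The mode of Inverse-Gamma(a, b) is b/(a+1) = 61.77/9.5 ≈ 6.5021.

σ̂²_MAP = 6.5021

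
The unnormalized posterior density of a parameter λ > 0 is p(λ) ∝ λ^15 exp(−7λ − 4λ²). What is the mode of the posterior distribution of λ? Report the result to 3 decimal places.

ℓ'(λ) = 15/λ − 7 − 8λ. Setting this to zero and multiplying by λ: 8λ² + 7λ − 15 = 0.
λ = (−7 + √(7² + 4·8·15)) / (2·8) = (−7 + √529) / 16 = (−7 + 23)/16 = 1.
ℓ''(λ) = −15/λ² − 8 < 0, confirming a maximum.

λ̂_MAP = 1.000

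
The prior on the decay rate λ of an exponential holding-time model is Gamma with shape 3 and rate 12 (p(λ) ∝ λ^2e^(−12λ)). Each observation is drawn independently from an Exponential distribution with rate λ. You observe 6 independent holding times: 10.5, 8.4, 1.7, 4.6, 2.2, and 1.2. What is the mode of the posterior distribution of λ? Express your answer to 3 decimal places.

λ̂_MAP = 0.197

The Exponential(rate=λ) likelihood is ∝ λ^n e^(−λΣtᵢ). Here n = 6 and Σtᵢ = 10.5 + 8.4 + 1.7 + 4.6 + 2.2 + 1.2 = 28.6.
Posterior ∝ λ^2e^(−12λ) · λ^6e^(−28.6λ) = λ^8e^(−40.6λ), i.e. Gamma(9, 40.6).
Mode = (a−1)/b = 8/40.6 ≈ 0.197.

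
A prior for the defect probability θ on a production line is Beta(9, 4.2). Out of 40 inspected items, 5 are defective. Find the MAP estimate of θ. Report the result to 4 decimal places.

θ̂_MAP = 0.2539

Prior: Beta(9, 4.2).
Data: 5 successes in 40 trials. The binomial likelihood contributes θ^5(1−θ)^35, so the posterior is Beta(9+5, 4.2+35) = Beta(14, 39.2).
For Beta(a, b) with a, b > 1 the mode is (a−1)/(a+b−2) = 13/51.2 ≈ 0.2539.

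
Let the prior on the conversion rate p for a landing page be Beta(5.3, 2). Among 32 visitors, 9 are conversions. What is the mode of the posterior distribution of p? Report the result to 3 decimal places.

p̂_MAP = 0.357

Prior: Beta(5.3, 2).
Data: 9 successes in 32 trials. The binomial likelihood contributes p^9(1−p)^23, so the posterior is Beta(5.3+9, 2+23) = Beta(14.3, 25).
For Beta(a, b) with a, b > 1 the mode is (a−1)/(a+b−2) = 13.3/37.3 ≈ 0.357.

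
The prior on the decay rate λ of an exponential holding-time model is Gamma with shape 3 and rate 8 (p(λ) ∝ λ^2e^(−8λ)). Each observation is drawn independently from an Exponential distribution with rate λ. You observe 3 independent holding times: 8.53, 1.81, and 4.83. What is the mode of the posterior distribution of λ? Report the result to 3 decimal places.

The Exponential(rate=λ) likelihood is ∝ λ^n e^(−λΣtᵢ). Here n = 3 and Σtᵢ = 8.53 + 1.81 + 4.83 = 15.17.
Posterior ∝ λ^2e^(−8λ) · λ^3e^(−15.17λ) = λ^5e^(−23.17λ), i.e. Gamma(6, 23.17).
Mode = (a−1)/b = 5/23.17 ≈ 0.216.

λ̂_MAP = 0.216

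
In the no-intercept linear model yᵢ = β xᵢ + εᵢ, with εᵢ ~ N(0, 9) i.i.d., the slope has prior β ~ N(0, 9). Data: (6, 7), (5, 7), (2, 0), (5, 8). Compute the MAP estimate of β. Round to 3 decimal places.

log p(β | y) = −Σ(yᵢ − βxᵢ)²/(2·9) − β²/(2·9) + const.
Setting the derivative to zero: Σxᵢ(yᵢ − βxᵢ)/9 − β/9 = 0, so β = Σxᵢyᵢ / (Σxᵢ² + σ²/τ²).
Σxᵢyᵢ = 6·7 + 5·7 + 2·0 + 5·8 = 117; Σxᵢ² = 90; σ²/τ² = 1.
β̂_MAP = 117 / (90 + 1) = 117/91 ≈ 1.286.

β̂_MAP = 1.286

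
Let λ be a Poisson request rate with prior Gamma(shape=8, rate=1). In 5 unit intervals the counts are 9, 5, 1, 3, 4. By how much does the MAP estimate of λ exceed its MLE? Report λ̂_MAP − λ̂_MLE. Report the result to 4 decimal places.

Σxᵢ = 22. Posterior is Gamma(30, 6); MAP = (30−1)/6 = 29/6 ≈ 4.83333.
MLE = x̄ = 22/5 ≈ 4.40000.
Difference = 29/6 − 22/5 = 13/30 ≈ 0.4333.

MAP − MLE = 0.4333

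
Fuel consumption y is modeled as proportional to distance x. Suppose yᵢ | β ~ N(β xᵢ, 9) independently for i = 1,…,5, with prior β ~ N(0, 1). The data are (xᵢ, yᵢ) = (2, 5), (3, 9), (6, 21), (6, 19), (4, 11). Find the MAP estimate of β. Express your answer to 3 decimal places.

log p(β | y) = −Σ(yᵢ − βxᵢ)²/(2·9) − β²/(2·1) + const.
Setting the derivative to zero: Σxᵢ(yᵢ − βxᵢ)/9 − β/1 = 0, so β = Σxᵢyᵢ / (Σxᵢ² + σ²/τ²).
Σxᵢyᵢ = 2·5 + 3·9 + 6·21 + 6·19 + 4·11 = 321; Σxᵢ² = 101; σ²/τ² = 9.
β̂_MAP = 321 / (101 + 9) = 321/110 ≈ 2.918.

β̂_MAP = 2.918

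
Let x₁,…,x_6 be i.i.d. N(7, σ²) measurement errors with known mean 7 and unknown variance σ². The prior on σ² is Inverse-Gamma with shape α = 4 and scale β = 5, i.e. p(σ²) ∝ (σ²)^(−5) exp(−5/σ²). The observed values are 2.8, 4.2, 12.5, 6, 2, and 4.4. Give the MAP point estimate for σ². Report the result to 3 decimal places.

σ̂²_MAP = 6.156

Sum of squared deviations about the known mean: SS = (2.8−7)² + (4.2−7)² + (12.5−7)² + (6−7)² + (2−7)² + (4.4−7)² = 88.49.
The Normal likelihood contributes (σ²)^(−n/2) exp(−SS/(2σ²)), so the posterior is Inverse-Gamma(α + n/2, β + SS/2) = Inverse-Gamma(7, 49.245).
The mode of Inverse-Gamma(a, b) is b/(a+1) = 49.245/8 ≈ 6.156.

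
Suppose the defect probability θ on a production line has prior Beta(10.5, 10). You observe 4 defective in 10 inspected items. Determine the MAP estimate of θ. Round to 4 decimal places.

θ̂_MAP = 0.4737

Prior: Beta(10.5, 10).
Data: 4 successes in 10 trials. The binomial likelihood contributes θ^4(1−θ)^6, so the posterior is Beta(10.5+4, 10+6) = Beta(14.5, 16).
For Beta(a, b) with a, b > 1 the mode is (a−1)/(a+b−2) = 13.5/28.5 ≈ 0.4737.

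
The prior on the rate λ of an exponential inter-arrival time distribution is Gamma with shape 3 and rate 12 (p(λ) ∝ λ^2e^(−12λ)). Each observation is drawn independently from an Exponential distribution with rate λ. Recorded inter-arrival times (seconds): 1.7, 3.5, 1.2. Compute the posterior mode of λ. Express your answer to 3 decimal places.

The Exponential(rate=λ) likelihood is ∝ λ^n e^(−λΣtᵢ). Here n = 3 and Σtᵢ = 1.7 + 3.5 + 1.2 = 6.4.
Posterior ∝ λ^2e^(−12λ) · λ^3e^(−6.4λ) = λ^5e^(−18.4λ), i.e. Gamma(6, 18.4).
Mode = (a−1)/b = 5/18.4 ≈ 0.272.

λ̂_MAP = 0.272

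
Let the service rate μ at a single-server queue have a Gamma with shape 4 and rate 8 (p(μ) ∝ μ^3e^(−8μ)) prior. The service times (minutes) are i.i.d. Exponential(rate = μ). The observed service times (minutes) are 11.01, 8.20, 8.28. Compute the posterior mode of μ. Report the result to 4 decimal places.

μ̂_MAP = 0.1691

The Exponential(rate=μ) likelihood is ∝ μ^n e^(−μΣtᵢ). Here n = 3 and Σtᵢ = 11.01 + 8.20 + 8.28 = 27.49.
Posterior ∝ μ^3e^(−8μ) · μ^3e^(−27.49μ) = μ^6e^(−35.49μ), i.e. Gamma(7, 35.49).
Mode = (a−1)/b = 6/35.49 ≈ 0.1691.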